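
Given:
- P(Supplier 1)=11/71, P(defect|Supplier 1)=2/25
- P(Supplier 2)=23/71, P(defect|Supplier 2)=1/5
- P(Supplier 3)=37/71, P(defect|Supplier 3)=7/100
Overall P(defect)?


P(B) = Σ P(B|Aᵢ)×P(Aᵢ)
  2/25×11/71 = 22/1775
  1/5×23/71 = 23/355
  7/100×37/71 = 259/7100
Sum = 807/7100

P(defect) = 807/7100 ≈ 11.37%


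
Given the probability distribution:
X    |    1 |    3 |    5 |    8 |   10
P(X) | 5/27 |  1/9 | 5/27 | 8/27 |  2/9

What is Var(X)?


E[X] = 163/27
E[X²] = 47
Var(X) = E[X²] - (E[X])² = 47 - 26569/729 = 7694/729

Var(X) = 7694/729 ≈ 10.5542


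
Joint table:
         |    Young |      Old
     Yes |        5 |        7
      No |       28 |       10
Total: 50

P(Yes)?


P(Yes) = (5+7)/50 = 12/50 = 6/25

P(Yes) = 6/25 ≈ 24.00%


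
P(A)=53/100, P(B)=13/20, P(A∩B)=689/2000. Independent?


P(A)×P(B) = 689/2000
P(A∩B) = 689/2000
Equal ✓ → Independent

Yes, independent


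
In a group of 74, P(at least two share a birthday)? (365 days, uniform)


P(all different) = Π(365-i)/365 for i=0..73
= 0.000351
P(match) = 1 - 0.000351 = 0.999649

P ≈ 0.9996 ≈ 99.96%


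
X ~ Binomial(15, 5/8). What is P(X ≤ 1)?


P(X ≤ 1) = Σ P(X=i) for i=0..1
P(X=0) = 14348907/35184372088832
P(X=1) = 358722675/35184372088832
Sum = 186535791/17592186044416

P(X ≤ 1) = 186535791/17592186044416 ≈ 0.00%


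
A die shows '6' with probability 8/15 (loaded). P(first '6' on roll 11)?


Geometric: P(X=11) = (1-p)^(k-1)×p = (7/15)^10×8/15 = 2259801992/8649755859375

P(X=11) = 2259801992/8649755859375 ≈ 0.03%


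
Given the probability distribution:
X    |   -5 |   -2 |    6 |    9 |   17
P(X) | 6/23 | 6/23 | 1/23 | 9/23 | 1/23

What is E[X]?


E[X] = Σ x·P(X=x)
= (-5)×(6/23) + (-2)×(6/23) + (6)×(1/23) + (9)×(9/23) + (17)×(1/23)
= 62/23

E[X] = 62/23


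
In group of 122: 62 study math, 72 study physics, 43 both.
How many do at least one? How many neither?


|A∪B| = 62+72-43 = 91
Neither = 122-91 = 31

At least one: 91; Neither: 31


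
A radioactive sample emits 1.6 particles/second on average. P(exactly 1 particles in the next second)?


Poisson(λ=1.6): P(X=1) = e^(-λ)×λ^k/k!
= e^(-1.6) × 1.6^1 / 1!
≈ 0.201896518 × 1.6 / 1 ≈ 0.323034

P(X=1) ≈ 0.323034 ≈ 32.30%


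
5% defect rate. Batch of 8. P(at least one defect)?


P(all good) = (19/20)^8 = 16983563041/25600000000
P(≥1 defect) = 8616436959/25600000000

P = 8616436959/25600000000 ≈ 33.66%


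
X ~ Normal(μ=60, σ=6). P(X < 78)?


z = (78-60)/6 = 3.0
P(Z < 3.0) = 0.9987

P(X < 78) ≈ 0.9987


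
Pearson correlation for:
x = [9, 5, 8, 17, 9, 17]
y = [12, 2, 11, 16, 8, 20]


n=6, Σx=65, Σy=69, Σxy=890, Σx²=829, Σy²=989
r = (6×890 - 65×69)/√((6×829 - 65²)(6×989 - 69²))
= 855/√(749×1173) = 855/√878577 ≈ 855/937.3244 ≈ 0.9122

r ≈ 0.9122


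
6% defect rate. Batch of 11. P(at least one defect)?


P(all good) = (47/50)^11 = 2472159215084012303/4882812500000000000
P(≥1 defect) = 2410653284915987697/4882812500000000000

P = 2410653284915987697/4882812500000000000 ≈ 49.37%


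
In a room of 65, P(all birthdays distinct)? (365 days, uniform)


P(all different) = Π(365-i)/365 for i=0..64
= (365/365)×(364/365)×...×(301/365)
= 0.002317

P ≈ 0.0023 ≈ 0.23%


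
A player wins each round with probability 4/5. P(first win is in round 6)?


Geometric: P(X=6) = (1-p)^(k-1)×p = (1/5)^5×4/5 = 4/15625

P(X=6) = 4/15625 ≈ 0.03%


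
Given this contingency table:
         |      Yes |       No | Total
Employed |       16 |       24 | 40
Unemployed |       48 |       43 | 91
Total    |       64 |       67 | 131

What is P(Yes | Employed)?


P(Yes | Employed) = 16/(16+24) = 16/40 = 2/5

P(Yes|Employed) = 2/5 ≈ 40.00%


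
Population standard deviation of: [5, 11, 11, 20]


Mean = 47/4
  (5-47/4)²=729/16
  (11-47/4)²=9/16
  (11-47/4)²=9/16
  (20-47/4)²=1089/16
Σ(x-μ)² = 459/4
σ² = (459/4)/4 = 459/16

σ = √(459/16) ≈ 5.3561


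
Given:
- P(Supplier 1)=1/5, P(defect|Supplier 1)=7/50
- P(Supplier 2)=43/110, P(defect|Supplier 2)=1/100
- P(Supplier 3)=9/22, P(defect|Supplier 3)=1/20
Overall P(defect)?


P(B) = Σ P(B|Aᵢ)×P(Aᵢ)
  7/50×1/5 = 7/250
  1/100×43/110 = 43/11000
  1/20×9/22 = 9/440
Sum = 72/1375

P(defect) = 72/1375 ≈ 5.24%


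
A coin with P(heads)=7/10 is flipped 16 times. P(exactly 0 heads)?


Binomial: P(X=0) = C(16,0)×p^0×(1-p)^16
= 1 × 1 × 43046721/10000000000000000 = 43046721/10000000000000000

P(X=0) = 43046721/10000000000000000 ≈ 0.00%


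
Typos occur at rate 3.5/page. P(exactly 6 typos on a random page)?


Poisson(λ=3.5): P(X=6) = e^(-λ)×λ^k/k!
= e^(-3.5) × 3.5^6 / 6!
≈ 0.03019738342 × 1838.265625 / 720 ≈ 0.077098

P(X=6) ≈ 0.077098 ≈ 7.71%


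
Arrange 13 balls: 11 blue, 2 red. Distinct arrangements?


13!/(11!×2!) = 78

78


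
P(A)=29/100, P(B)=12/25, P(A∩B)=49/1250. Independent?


P(A)×P(B) = 87/625
P(A∩B) = 49/1250
Not equal → NOT independent

No, not independent


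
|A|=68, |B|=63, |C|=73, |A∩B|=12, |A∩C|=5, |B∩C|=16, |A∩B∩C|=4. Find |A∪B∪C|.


|A∪B∪C| = 68+63+73-12-5-16+4 = 175

|A∪B∪C| = 175


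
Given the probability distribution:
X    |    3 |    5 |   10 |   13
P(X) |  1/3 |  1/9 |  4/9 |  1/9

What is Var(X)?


E[X] = 67/9
E[X²] = 69
Var(X) = E[X²] - (E[X])² = 69 - 4489/81 = 1100/81

Var(X) = 1100/81 ≈ 13.5802


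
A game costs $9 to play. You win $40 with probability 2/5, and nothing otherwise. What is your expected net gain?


E[gain] = (40-9)×2/5 + (-9)×3/5
= 62/5 - 27/5 = 7

Expected net gain = $7 ≈ $7.00


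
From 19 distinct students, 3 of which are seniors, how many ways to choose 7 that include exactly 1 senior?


Choose 1 of the 3 seniors and 6 of the other 16 students:
C(3,1)×C(16,6) = 3×8008 = 24024

24024


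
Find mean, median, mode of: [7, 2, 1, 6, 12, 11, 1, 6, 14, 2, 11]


Sorted: [1, 1, 2, 2, 6, 6, 7, 11, 11, 12, 14]
Mean = 73/11
Median = 6
Freq: {7: 1, 2: 2, 1: 2, 6: 2, 12: 1, 11: 2, 14: 1}
Mode: [1, 2, 6, 11]

Mean=73/11, Median=6, Mode=[1, 2, 6, 11]


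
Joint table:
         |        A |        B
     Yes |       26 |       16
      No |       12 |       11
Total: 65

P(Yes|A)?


P(Yes|A) = 26/(26+12) = 26/38 = 13/19

P = 13/19 ≈ 68.42%


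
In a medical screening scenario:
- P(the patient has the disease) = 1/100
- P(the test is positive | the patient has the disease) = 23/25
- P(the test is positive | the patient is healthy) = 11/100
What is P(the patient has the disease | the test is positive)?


Using Bayes' theorem:
P(A|B) = P(B|A)·P(A) / P(B)

P(the test is positive) = 23/25 × 1/100 + 11/100 × 99/100
= 23/2500 + 1089/10000 = 1181/10000

P(the patient has the disease|the test is positive) = (23/2500) / (1181/10000) = 92/1181

P(the patient has the disease|the test is positive) = 92/1181 ≈ 7.79%


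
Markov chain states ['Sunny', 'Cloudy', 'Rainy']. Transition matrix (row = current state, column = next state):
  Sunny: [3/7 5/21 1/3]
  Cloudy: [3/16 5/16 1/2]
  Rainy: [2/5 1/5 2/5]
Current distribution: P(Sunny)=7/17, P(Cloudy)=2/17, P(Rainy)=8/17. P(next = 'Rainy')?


P(next=Rainy) = Σᵢ P(now=i)×P(i→Rainy)
= 7/17×1/3 + 2/17×1/2 + 8/17×2/5
= 7/51 + 1/17 + 16/85 = 98/255

P = 98/255 ≈ 0.3843


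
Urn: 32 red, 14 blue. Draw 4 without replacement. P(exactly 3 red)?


Hypergeometric: C(32,3)×C(14,1)/C(46,4)
= 4960×14/163185 = 13888/32637

P(X=3) = 13888/32637 ≈ 42.55%


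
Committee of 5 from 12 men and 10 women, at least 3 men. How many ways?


Count by #men:
  3M,2W: C(12,3)×C(10,2)=9900
  4M,1W: C(12,4)×C(10,1)=4950
  5M,0W: C(12,5)×C(10,0)=792
Total = 15642

15642


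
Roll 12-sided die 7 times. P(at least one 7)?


P(no 7)^7 = (11/12)^7 = 19487171/35831808
P(≥1) = 1 - 19487171/35831808 = 16344637/35831808

P = 16344637/35831808 ≈ 45.61%


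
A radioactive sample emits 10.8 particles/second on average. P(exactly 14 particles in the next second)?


Poisson(λ=10.8): P(X=14) = e^(-λ)×λ^k/k!
= e^(-10.8) × 10.8^14 / 14!
≈ 2.039950341e-05 × 2.93719362426e+14 / 87178291200 ≈ 0.068730

P(X=14) ≈ 0.068730 ≈ 6.87%


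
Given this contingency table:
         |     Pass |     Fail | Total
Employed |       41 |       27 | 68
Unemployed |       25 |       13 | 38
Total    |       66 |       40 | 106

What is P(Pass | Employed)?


P(Pass | Employed) = 41/(41+27) = 41/68

P(Pass|Employed) = 41/68 ≈ 60.29%


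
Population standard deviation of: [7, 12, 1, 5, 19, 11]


Mean = 55/6
  (7-55/6)²=169/36
  (12-55/6)²=289/36
  (1-55/6)²=2401/36
  (5-55/6)²=625/36
  (19-55/6)²=3481/36
  (11-55/6)²=121/36
Σ(x-μ)² = 1181/6
σ² = (1181/6)/6 = 1181/36

σ = √(1181/36) ≈ 5.7276


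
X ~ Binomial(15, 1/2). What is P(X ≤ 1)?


P(X ≤ 1) = Σ P(X=i) for i=0..1
P(X=0) = 1/32768
P(X=1) = 15/32768
Sum = 1/2048

P(X ≤ 1) = 1/2048 ≈ 0.05%


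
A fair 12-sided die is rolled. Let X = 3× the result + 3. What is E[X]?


E[die] = (1+12)/2 = 13/2
E[X] = 3×13/2 + 3 = 45/2

E[X] = 45/2


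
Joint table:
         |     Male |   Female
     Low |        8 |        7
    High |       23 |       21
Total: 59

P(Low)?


P(Low) = (8+7)/59 = 15/59

P(Low) = 15/59 ≈ 25.42%


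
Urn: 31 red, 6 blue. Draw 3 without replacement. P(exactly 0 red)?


Hypergeometric: C(31,0)×C(6,3)/C(37,3)
= 1×20/7770 = 2/777

P(X=0) = 2/777 ≈ 0.26%


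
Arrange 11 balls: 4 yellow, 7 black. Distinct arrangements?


11!/(4!×7!) = 330

330


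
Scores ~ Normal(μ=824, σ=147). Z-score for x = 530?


z = (x - μ)/σ = (530 - 824)/147 = -2.0

z = -2.0


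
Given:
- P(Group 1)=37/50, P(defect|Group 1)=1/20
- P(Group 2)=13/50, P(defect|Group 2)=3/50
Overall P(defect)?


P(B) = Σ P(B|Aᵢ)×P(Aᵢ)
  1/20×37/50 = 37/1000
  3/50×13/50 = 39/2500
Sum = 263/5000

P(defect) = 263/5000 ≈ 5.26%


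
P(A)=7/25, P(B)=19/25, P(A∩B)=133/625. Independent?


P(A)×P(B) = 133/625
P(A∩B) = 133/625
Equal ✓ → Independent

Yes, independent


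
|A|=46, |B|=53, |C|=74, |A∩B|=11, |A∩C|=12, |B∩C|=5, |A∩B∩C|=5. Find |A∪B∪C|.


|A∪B∪C| = 46+53+74-11-12-5+5 = 150

|A∪B∪C| = 150


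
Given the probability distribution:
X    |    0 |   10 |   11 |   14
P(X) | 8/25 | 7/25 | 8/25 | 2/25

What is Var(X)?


E[X] = 186/25
E[X²] = 412/5
Var(X) = E[X²] - (E[X])² = 412/5 - 34596/625 = 16904/625

Var(X) = 16904/625 ≈ 27.0464


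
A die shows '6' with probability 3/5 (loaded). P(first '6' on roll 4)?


Geometric: P(X=4) = (1-p)^(k-1)×p = (2/5)^3×3/5 = 24/625

P(X=4) = 24/625 ≈ 3.84%


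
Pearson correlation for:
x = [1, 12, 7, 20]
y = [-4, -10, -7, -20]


n=4, Σx=40, Σy=-41, Σxy=-573, Σx²=594, Σy²=565
r = (4×(-573) - 40×(-41))/√((4×594 - 40²)(4×565 - (-41)²))
= -652/√(776×579) = -652/√449304 ≈ -652/670.3014 ≈ -0.9727

r ≈ -0.9727


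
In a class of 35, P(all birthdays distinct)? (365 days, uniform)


P(all different) = Π(365-i)/365 for i=0..34
= (365/365)×(364/365)×...×(331/365)
= 0.185617

P ≈ 0.1856 ≈ 18.56%


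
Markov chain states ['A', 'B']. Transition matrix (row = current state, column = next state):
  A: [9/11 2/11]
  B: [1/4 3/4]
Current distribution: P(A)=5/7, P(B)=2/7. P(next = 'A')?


P(next=A) = Σᵢ P(now=i)×P(i→A)
= 5/7×9/11 + 2/7×1/4
= 45/77 + 1/14 = 101/154

P = 101/154 ≈ 0.6558


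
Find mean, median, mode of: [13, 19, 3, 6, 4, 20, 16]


Sorted: [3, 4, 6, 13, 16, 19, 20]
Mean = 81/7
Median = 13
Freq: {13: 1, 19: 1, 3: 1, 6: 1, 4: 1, 20: 1, 16: 1}
Mode: No mode

Mean=81/7, Median=13, Mode=No mode


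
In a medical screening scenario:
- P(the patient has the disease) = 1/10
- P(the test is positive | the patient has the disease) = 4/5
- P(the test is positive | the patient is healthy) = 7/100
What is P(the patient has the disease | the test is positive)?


Using Bayes' theorem:
P(A|B) = P(B|A)·P(A) / P(B)

P(the test is positive) = 4/5 × 1/10 + 7/100 × 9/10
= 2/25 + 63/1000 = 143/1000

P(the patient has the disease|the test is positive) = (2/25) / (143/1000) = 80/143

P(the patient has the disease|the test is positive) = 80/143 ≈ 55.94%


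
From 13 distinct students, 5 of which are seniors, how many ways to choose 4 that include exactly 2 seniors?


Choose 2 of the 5 seniors and 2 of the other 8 students:
C(5,2)×C(8,2) = 10×28 = 280

280


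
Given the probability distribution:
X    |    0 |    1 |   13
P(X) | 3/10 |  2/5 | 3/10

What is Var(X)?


E[X] = 43/10
E[X²] = 511/10
Var(X) = E[X²] - (E[X])² = 511/10 - 1849/100 = 3261/100

Var(X) = 3261/100 ≈ 32.6100


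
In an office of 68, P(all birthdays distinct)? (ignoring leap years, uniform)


P(all different) = Π(365-i)/365 for i=0..67
= (365/365)×(364/365)×...×(298/365)
= 0.001274

P ≈ 0.0013 ≈ 0.13%


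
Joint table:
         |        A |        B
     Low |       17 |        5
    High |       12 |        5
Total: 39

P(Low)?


P(Low) = (17+5)/39 = 22/39

P(Low) = 22/39 ≈ 56.41%


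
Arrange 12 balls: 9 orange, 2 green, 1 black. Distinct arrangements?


12!/(9!×2!×1!) = 660

660


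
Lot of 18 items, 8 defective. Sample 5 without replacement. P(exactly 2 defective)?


Hypergeometric: C(8,2)×C(10,3)/C(18,5)
= 28×120/8568 = 20/51

P(X=2) = 20/51 ≈ 39.22%


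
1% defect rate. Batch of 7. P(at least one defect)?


P(all good) = (99/100)^7 = 93206534790699/100000000000000
P(≥1 defect) = 6793465209301/100000000000000

P = 6793465209301/100000000000000 ≈ 6.79%


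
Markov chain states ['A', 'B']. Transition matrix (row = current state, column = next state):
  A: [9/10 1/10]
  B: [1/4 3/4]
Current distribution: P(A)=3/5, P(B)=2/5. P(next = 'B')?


P(next=B) = Σᵢ P(now=i)×P(i→B)
= 3/5×1/10 + 2/5×3/4
= 3/50 + 3/10 = 9/25

P = 9/25 ≈ 0.3600


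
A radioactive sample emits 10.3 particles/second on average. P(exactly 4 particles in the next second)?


Poisson(λ=10.3): P(X=4) = e^(-λ)×λ^k/k!
= e^(-10.3) × 10.3^4 / 4!
≈ 3.363309519e-05 × 11255.0881 / 24 ≈ 0.015773

P(X=4) ≈ 0.015773 ≈ 1.58%


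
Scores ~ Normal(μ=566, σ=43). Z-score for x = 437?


z = (x - μ)/σ = (437 - 566)/43 = -3.0

z = -3.0


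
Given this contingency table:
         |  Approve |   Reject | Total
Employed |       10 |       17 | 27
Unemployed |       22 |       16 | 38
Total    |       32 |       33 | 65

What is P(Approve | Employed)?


P(Approve | Employed) = 10/(10+17) = 10/27

P(Approve|Employed) = 10/27 ≈ 37.04%


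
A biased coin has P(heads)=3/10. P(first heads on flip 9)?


Geometric: P(X=9) = (1-p)^(k-1)×p = (7/10)^8×3/10 = 17294403/1000000000

P(X=9) = 17294403/1000000000 ≈ 1.73%


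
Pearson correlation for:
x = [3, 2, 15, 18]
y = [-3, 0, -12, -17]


n=4, Σx=38, Σy=-32, Σxy=-495, Σx²=562, Σy²=442
r = (4×(-495) - 38×(-32))/√((4×562 - 38²)(4×442 - (-32)²))
= -764/√(804×744) = -764/√598176 ≈ -764/773.4184 ≈ -0.9878

r ≈ -0.9878


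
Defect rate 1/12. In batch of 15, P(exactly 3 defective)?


Binomial: P(X=3) = C(15,3)×p^3×(1-p)^12
= 455 × 1/1728 × 3138428376721/8916100448256 = 1427984911408055/15407021574586368

P(X=3) = 1427984911408055/15407021574586368 ≈ 9.27%


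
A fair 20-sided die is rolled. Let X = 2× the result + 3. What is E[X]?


E[die] = (1+20)/2 = 21/2
E[X] = 2×21/2 + 3 = 24

E[X] = 24


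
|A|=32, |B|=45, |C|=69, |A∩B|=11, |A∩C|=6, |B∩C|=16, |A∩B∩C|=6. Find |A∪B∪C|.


|A∪B∪C| = 32+45+69-11-6-16+6 = 119

|A∪B∪C| = 119


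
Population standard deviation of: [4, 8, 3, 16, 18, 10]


Mean = 59/6
  (4-59/6)²=1225/36
  (8-59/6)²=121/36
  (3-59/6)²=1681/36
  (16-59/6)²=1369/36
  (18-59/6)²=2401/36
  (10-59/6)²=1/36
Σ(x-μ)² = 1133/6
σ² = (1133/6)/6 = 1133/36

σ = √(1133/36) ≈ 5.6100


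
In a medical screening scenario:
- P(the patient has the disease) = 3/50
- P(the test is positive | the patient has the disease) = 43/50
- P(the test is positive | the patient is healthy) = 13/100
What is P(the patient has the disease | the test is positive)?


Using Bayes' theorem:
P(A|B) = P(B|A)·P(A) / P(B)

P(the test is positive) = 43/50 × 3/50 + 13/100 × 47/50
= 129/2500 + 611/5000 = 869/5000

P(the patient has the disease|the test is positive) = (129/2500) / (869/5000) = 258/869

P(the patient has the disease|the test is positive) = 258/869 ≈ 29.69%


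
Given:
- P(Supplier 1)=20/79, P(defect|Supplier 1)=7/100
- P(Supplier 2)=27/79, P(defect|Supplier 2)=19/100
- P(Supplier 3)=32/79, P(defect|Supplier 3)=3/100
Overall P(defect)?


P(B) = Σ P(B|Aᵢ)×P(Aᵢ)
  7/100×20/79 = 7/395
  19/100×27/79 = 513/7900
  3/100×32/79 = 24/1975
Sum = 749/7900

P(defect) = 749/7900 ≈ 9.48%


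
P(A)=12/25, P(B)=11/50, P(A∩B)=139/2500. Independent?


P(A)×P(B) = 66/625
P(A∩B) = 139/2500
Not equal → NOT independent

No, not independent


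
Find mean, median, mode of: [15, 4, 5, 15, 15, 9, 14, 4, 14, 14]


Sorted: [4, 4, 5, 9, 14, 14, 14, 15, 15, 15]
Mean = 109/10
Median = 14
Freq: {15: 3, 4: 2, 5: 1, 9: 1, 14: 3}
Mode: [14, 15]

Mean=109/10, Median=14, Mode=[14, 15]


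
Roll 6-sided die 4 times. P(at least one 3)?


P(no 3)^4 = (5/6)^4 = 625/1296
P(≥1) = 1 - 625/1296 = 671/1296

P = 671/1296 ≈ 51.77%


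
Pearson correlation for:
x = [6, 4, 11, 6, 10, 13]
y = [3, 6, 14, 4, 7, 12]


n=6, Σx=50, Σy=46, Σxy=446, Σx²=478, Σy²=450
r = (6×446 - 50×46)/√((6×478 - 50²)(6×450 - 46²))
= 376/√(368×584) = 376/√214912 ≈ 376/463.5860 ≈ 0.8111

r ≈ 0.8111


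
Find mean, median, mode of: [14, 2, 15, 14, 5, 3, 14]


Sorted: [2, 3, 5, 14, 14, 14, 15]
Mean = 67/7
Median = 14
Freq: {14: 3, 2: 1, 15: 1, 5: 1, 3: 1}
Mode: [14]

Mean=67/7, Median=14, Mode=14


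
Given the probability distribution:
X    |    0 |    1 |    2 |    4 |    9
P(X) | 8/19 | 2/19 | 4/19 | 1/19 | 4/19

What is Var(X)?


E[X] = 50/19
E[X²] = 358/19
Var(X) = E[X²] - (E[X])² = 358/19 - 2500/361 = 4302/361

Var(X) = 4302/361 ≈ 11.9169


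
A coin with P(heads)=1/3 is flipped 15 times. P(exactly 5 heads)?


Binomial: P(X=5) = C(15,5)×p^5×(1-p)^10
= 3003 × 1/243 × 1024/59049 = 1025024/4782969

P(X=5) = 1025024/4782969 ≈ 21.43%


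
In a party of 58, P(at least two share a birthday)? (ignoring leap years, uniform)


P(all different) = Π(365-i)/365 for i=0..57
= 0.008335
P(match) = 1 - 0.008335 = 0.991665

P ≈ 0.9917 ≈ 99.17%


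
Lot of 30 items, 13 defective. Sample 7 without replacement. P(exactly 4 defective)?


Hypergeometric: C(13,4)×C(17,3)/C(30,7)
= 715×680/2035800 = 187/783

P(X=4) = 187/783 ≈ 23.88%


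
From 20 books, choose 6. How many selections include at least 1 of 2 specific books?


Complement: C(20,6) - C(18,6) = 38760 - 18564 = 20196

20196


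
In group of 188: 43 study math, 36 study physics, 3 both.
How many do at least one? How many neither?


|A∪B| = 43+36-3 = 76
Neither = 188-76 = 112

At least one: 76; Neither: 112


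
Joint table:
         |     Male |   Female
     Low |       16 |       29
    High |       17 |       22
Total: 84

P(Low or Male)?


P(Low∨Male) = P(Low) + P(Male) - P(Low∧Male)
= (45 + 33 - 16)/84 = 62/84 = 31/42

P = 31/42 ≈ 73.81%


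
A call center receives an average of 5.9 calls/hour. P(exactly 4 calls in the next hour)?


Poisson(λ=5.9): P(X=4) = e^(-λ)×λ^k/k!
= e^(-5.9) × 5.9^4 / 4!
≈ 0.002739444819 × 1211.7361 / 24 ≈ 0.138312

P(X=4) ≈ 0.138312 ≈ 13.83%


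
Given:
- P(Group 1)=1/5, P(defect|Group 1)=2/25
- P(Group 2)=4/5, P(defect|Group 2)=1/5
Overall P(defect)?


P(B) = Σ P(B|Aᵢ)×P(Aᵢ)
  2/25×1/5 = 2/125
  1/5×4/5 = 4/25
Sum = 22/125

P(defect) = 22/125 ≈ 17.60%


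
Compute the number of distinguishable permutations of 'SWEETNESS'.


Letters: 9, freq: {'S': 3, 'W': 1, 'E': 3, 'T': 1, 'N': 1}
9!/(3!×1!×3!×1!×1!) = 362880/36 = 10080

10080


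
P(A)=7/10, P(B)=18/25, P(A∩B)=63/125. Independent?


P(A)×P(B) = 63/125
P(A∩B) = 63/125
Equal ✓ → Independent

Yes, independent


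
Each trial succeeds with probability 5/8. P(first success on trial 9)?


Geometric: P(X=9) = (1-p)^(k-1)×p = (3/8)^8×5/8 = 32805/134217728

P(X=9) = 32805/134217728 ≈ 0.02%


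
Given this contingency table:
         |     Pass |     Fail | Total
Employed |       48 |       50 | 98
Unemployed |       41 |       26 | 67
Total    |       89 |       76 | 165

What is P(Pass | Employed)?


P(Pass | Employed) = 48/(48+50) = 48/98 = 24/49

P(Pass|Employed) = 24/49 ≈ 48.98%


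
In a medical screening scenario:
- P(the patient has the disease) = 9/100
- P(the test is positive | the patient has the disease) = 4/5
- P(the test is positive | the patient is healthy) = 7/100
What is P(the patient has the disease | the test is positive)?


Using Bayes' theorem:
P(A|B) = P(B|A)·P(A) / P(B)

P(the test is positive) = 4/5 × 9/100 + 7/100 × 91/100
= 9/125 + 637/10000 = 1357/10000

P(the patient has the disease|the test is positive) = (9/125) / (1357/10000) = 720/1357

P(the patient has the disease|the test is positive) = 720/1357 ≈ 53.06%


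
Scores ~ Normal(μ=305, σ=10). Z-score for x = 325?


z = (x - μ)/σ = (325 - 305)/10 = 2.0

z = 2.0


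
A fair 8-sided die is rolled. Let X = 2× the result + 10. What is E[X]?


E[die] = (1+8)/2 = 9/2
E[X] = 2×9/2 + 10 = 19

E[X] = 19


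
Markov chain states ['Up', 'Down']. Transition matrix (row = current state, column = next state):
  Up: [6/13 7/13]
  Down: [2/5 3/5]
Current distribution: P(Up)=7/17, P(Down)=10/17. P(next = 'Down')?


P(next=Down) = Σᵢ P(now=i)×P(i→Down)
= 7/17×7/13 + 10/17×3/5
= 49/221 + 6/17 = 127/221

P = 127/221 ≈ 0.5747


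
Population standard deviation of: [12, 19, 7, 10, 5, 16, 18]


Mean = 87/7
  (12-87/7)²=9/49
  (19-87/7)²=2116/49
  (7-87/7)²=1444/49
  (10-87/7)²=289/49
  (5-87/7)²=2704/49
  (16-87/7)²=625/49
  (18-87/7)²=1521/49
Σ(x-μ)² = 1244/7
σ² = (1244/7)/7 = 1244/49

σ = √(1244/49) ≈ 5.0386


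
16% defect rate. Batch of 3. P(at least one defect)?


P(all good) = (21/25)^3 = 9261/15625
P(≥1 defect) = 6364/15625

P = 6364/15625 ≈ 40.73%


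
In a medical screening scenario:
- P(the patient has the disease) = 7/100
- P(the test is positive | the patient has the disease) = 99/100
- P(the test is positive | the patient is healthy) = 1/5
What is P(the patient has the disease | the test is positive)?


Using Bayes' theorem:
P(A|B) = P(B|A)·P(A) / P(B)

P(the test is positive) = 99/100 × 7/100 + 1/5 × 93/100
= 693/10000 + 93/500 = 2553/10000

P(the patient has the disease|the test is positive) = (693/10000) / (2553/10000) = 231/851

P(the patient has the disease|the test is positive) = 231/851 ≈ 27.14%


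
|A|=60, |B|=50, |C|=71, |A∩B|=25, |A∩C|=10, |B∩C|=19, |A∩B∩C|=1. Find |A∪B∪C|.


|A∪B∪C| = 60+50+71-25-10-19+1 = 128

|A∪B∪C| = 128


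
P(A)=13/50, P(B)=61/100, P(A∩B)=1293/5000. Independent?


P(A)×P(B) = 793/5000
P(A∩B) = 1293/5000
Not equal → NOT independent

No, not independent


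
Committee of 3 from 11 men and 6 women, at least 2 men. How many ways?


Count by #men:
  2M,1W: C(11,2)×C(6,1)=330
  3M,0W: C(11,3)×C(6,0)=165
Total = 495

495


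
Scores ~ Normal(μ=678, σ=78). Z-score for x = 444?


z = (x - μ)/σ = (444 - 678)/78 = -3.0

z = -3.0


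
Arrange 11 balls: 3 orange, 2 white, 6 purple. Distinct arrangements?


11!/(3!×2!×6!) = 4620

4620


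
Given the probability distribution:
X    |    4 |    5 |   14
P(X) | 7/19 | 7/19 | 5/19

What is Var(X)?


E[X] = 7
E[X²] = 1267/19
Var(X) = E[X²] - (E[X])² = 1267/19 - 49 = 336/19

Var(X) = 336/19 ≈ 17.6842


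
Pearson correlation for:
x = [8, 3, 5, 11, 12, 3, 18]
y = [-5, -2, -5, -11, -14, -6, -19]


n=7, Σx=60, Σy=-62, Σxy=-720, Σx²=696, Σy²=768
r = (7×(-720) - 60×(-62))/√((7×696 - 60²)(7×768 - (-62)²))
= -1320/√(1272×1532) = -1320/√1948704 ≈ -1320/1395.9599 ≈ -0.9456

r ≈ -0.9456


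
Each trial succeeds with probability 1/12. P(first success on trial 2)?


Geometric: P(X=2) = (1-p)^(k-1)×p = (11/12)^1×1/12 = 11/144

P(X=2) = 11/144 ≈ 7.64%


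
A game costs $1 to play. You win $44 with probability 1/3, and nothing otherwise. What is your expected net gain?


E[gain] = (44-1)×1/3 + (-1)×2/3
= 43/3 - 2/3 = 41/3

Expected net gain = $41/3 ≈ $13.67


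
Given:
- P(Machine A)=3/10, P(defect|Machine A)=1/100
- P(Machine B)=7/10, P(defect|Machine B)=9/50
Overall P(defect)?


P(B) = Σ P(B|Aᵢ)×P(Aᵢ)
  1/100×3/10 = 3/1000
  9/50×7/10 = 63/500
Sum = 129/1000

P(defect) = 129/1000 ≈ 12.90%


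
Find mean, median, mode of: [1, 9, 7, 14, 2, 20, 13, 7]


Sorted: [1, 2, 7, 7, 9, 13, 14, 20]
Mean = 73/8
Median = 8
Freq: {1: 1, 9: 1, 7: 2, 14: 1, 2: 1, 20: 1, 13: 1}
Mode: [7]

Mean=73/8, Median=8, Mode=7


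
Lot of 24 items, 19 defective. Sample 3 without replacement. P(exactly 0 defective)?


Hypergeometric: C(19,0)×C(5,3)/C(24,3)
= 1×10/2024 = 5/1012

P(X=0) = 5/1012 ≈ 0.49%


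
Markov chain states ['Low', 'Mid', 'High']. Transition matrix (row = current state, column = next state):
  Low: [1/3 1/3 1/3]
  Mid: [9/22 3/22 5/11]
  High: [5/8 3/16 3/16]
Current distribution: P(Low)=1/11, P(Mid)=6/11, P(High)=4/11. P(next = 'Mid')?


P(next=Mid) = Σᵢ P(now=i)×P(i→Mid)
= 1/11×1/3 + 6/11×3/22 + 4/11×3/16
= 1/33 + 9/121 + 3/44 = 251/1452

P = 251/1452 ≈ 0.1729


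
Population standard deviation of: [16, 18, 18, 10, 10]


Mean = 72/5
  (16-72/5)²=64/25
  (18-72/5)²=324/25
  (18-72/5)²=324/25
  (10-72/5)²=484/25
  (10-72/5)²=484/25
Σ(x-μ)² = 336/5
σ² = (336/5)/5 = 336/25

σ = √(336/25) ≈ 3.6661


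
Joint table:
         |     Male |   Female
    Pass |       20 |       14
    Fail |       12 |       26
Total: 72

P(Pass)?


P(Pass) = (20+14)/72 = 34/72 = 17/36

P(Pass) = 17/36 ≈ 47.22%


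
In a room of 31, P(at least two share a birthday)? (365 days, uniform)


P(all different) = Π(365-i)/365 for i=0..30
= 0.269545
P(match) = 1 - 0.269545 = 0.730455

P ≈ 0.7305 ≈ 73.05%


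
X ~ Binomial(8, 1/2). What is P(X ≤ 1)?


P(X ≤ 1) = Σ P(X=i) for i=0..1
P(X=0) = 1/256
P(X=1) = 1/32
Sum = 9/256

P(X ≤ 1) = 9/256 ≈ 3.52%


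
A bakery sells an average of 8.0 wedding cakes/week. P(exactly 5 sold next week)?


Poisson(λ=8.0): P(X=5) = e^(-λ)×λ^k/k!
= e^(-8.0) × 8.0^5 / 5!
≈ 0.0003354626279 × 32768 / 120 ≈ 0.091604

P(X=5) ≈ 0.091604 ≈ 9.16%


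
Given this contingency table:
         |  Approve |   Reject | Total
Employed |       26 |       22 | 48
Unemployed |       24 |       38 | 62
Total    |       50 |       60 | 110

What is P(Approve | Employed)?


P(Approve | Employed) = 26/(26+22) = 26/48 = 13/24

P(Approve|Employed) = 13/24 ≈ 54.17%


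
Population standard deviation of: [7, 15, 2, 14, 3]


Mean = 41/5
  (7-41/5)²=36/25
  (15-41/5)²=1156/25
  (2-41/5)²=961/25
  (14-41/5)²=841/25
  (3-41/5)²=676/25
Σ(x-μ)² = 734/5
σ² = (734/5)/5 = 734/25

σ = √(734/25) ≈ 5.4185


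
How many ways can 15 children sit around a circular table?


Circular arrangements of 15 distinct objects: fix one position to break rotational symmetry.
(n-1)! = 14! = 87178291200

87178291200


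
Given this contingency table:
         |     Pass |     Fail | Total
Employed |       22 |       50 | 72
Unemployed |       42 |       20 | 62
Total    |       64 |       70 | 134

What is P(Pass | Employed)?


P(Pass | Employed) = 22/(22+50) = 22/72 = 11/36

P(Pass|Employed) = 11/36 ≈ 30.56%


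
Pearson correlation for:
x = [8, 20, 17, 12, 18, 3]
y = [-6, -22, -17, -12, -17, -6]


n=6, Σx=78, Σy=-80, Σxy=-1245, Σx²=1230, Σy²=1278
r = (6×(-1245) - 78×(-80))/√((6×1230 - 78²)(6×1278 - (-80)²))
= -1230/√(1296×1268) = -1230/√1643328 ≈ -1230/1281.9236 ≈ -0.9595

r ≈ -0.9595


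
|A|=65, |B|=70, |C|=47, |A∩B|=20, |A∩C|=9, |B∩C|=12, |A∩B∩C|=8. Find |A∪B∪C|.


|A∪B∪C| = 65+70+47-20-9-12+8 = 149

|A∪B∪C| = 149


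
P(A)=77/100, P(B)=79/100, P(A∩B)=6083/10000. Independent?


P(A)×P(B) = 6083/10000
P(A∩B) = 6083/10000
Equal ✓ → Independent

Yes, independent


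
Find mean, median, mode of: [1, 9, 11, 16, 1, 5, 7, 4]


Sorted: [1, 1, 4, 5, 7, 9, 11, 16]
Mean = 54/8 = 27/4
Median = 6
Freq: {1: 2, 9: 1, 11: 1, 16: 1, 5: 1, 7: 1, 4: 1}
Mode: [1]

Mean=27/4, Median=6, Mode=1


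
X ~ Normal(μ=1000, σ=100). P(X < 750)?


z = (750-1000)/100 = -2.5
P(Z < -2.5) = 0.0062

P(X < 750) ≈ 0.0062


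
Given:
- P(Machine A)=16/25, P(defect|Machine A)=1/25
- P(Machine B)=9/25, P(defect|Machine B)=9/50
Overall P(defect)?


P(B) = Σ P(B|Aᵢ)×P(Aᵢ)
  1/25×16/25 = 16/625
  9/50×9/25 = 81/1250
Sum = 113/1250

P(defect) = 113/1250 ≈ 9.04%


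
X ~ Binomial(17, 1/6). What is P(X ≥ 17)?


P(X ≥ 17) = Σ P(X=i) for i=17..17
P(X=17) = 1/16926659444736
Sum = 1/16926659444736

P(X ≥ 17) = 1/16926659444736 ≈ 0.00%


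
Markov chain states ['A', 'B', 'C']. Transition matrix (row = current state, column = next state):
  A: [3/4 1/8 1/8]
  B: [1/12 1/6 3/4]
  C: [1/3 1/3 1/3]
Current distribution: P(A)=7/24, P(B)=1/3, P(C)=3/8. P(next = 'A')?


P(next=A) = Σᵢ P(now=i)×P(i→A)
= 7/24×3/4 + 1/3×1/12 + 3/8×1/3
= 7/32 + 1/36 + 1/8 = 107/288

P = 107/288 ≈ 0.3715


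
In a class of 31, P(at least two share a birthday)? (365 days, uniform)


P(all different) = Π(365-i)/365 for i=0..30
= 0.269545
P(match) = 1 - 0.269545 = 0.730455

P ≈ 0.7305 ≈ 73.05%


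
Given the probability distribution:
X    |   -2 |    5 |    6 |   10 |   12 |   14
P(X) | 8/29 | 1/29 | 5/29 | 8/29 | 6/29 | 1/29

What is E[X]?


E[X] = Σ x·P(X=x)
= (-2)×(8/29) + (5)×(1/29) + (6)×(5/29) + (10)×(8/29) + (12)×(6/29) + (14)×(1/29)
= 185/29

E[X] = 185/29


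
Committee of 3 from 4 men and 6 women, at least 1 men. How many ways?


Count by #men:
  1M,2W: C(4,1)×C(6,2)=60
  2M,1W: C(4,2)×C(6,1)=36
  3M,0W: C(4,3)×C(6,0)=4
Total = 100

100


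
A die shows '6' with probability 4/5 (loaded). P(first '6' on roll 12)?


Geometric: P(X=12) = (1-p)^(k-1)×p = (1/5)^11×4/5 = 4/244140625

P(X=12) = 4/244140625 ≈ 0.00%


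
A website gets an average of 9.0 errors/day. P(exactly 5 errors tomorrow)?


Poisson(λ=9.0): P(X=5) = e^(-λ)×λ^k/k!
= e^(-9.0) × 9.0^5 / 5!
≈ 0.0001234098041 × 59049 / 120 ≈ 0.060727

P(X=5) ≈ 0.060727 ≈ 6.07%


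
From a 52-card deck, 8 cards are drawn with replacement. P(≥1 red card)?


P(not a red card) = 26/52 = 1/2
P(none in 8 draws) = (1/2)^8 = 1/256
P(≥1 red card) = 1 - 1/256 = 255/256

P = 255/256 ≈ 99.61%


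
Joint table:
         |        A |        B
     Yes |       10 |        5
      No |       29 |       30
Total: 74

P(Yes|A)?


P(Yes|A) = 10/(10+29) = 10/39

P = 10/39 ≈ 25.64%


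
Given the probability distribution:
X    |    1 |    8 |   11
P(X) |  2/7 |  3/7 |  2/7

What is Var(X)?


E[X] = 48/7
E[X²] = 436/7
Var(X) = E[X²] - (E[X])² = 436/7 - 2304/49 = 748/49

Var(X) = 748/49 ≈ 15.2653


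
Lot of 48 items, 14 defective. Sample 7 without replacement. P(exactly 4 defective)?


Hypergeometric: C(14,4)×C(34,3)/C(48,7)
= 1001×5984/73629072 = 34034/418347

P(X=4) = 34034/418347 ≈ 8.14%


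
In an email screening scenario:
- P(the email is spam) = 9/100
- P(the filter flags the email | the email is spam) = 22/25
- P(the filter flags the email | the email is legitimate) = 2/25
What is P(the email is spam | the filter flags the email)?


Using Bayes' theorem:
P(A|B) = P(B|A)·P(A) / P(B)

P(the filter flags the email) = 22/25 × 9/100 + 2/25 × 91/100
= 99/1250 + 91/1250 = 19/125

P(the email is spam|the filter flags the email) = (99/1250) / (19/125) = 99/190

P(the email is spam|the filter flags the email) = 99/190 ≈ 52.11%


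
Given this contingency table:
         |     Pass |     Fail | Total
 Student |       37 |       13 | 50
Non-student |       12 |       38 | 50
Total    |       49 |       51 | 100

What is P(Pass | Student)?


P(Pass | Student) = 37/(37+13) = 37/50

P(Pass|Student) = 37/50 ≈ 74.00%


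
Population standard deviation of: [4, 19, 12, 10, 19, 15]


Mean = 79/6
  (4-79/6)²=3025/36
  (19-79/6)²=1225/36
  (12-79/6)²=49/36
  (10-79/6)²=361/36
  (19-79/6)²=1225/36
  (15-79/6)²=121/36
Σ(x-μ)² = 1001/6
σ² = (1001/6)/6 = 1001/36

σ = √(1001/36) ≈ 5.2731


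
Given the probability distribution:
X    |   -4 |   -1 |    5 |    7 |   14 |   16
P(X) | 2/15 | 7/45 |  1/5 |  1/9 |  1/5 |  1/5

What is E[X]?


E[X] = Σ x·P(X=x)
= (-4)×(2/15) + (-1)×(7/45) + (5)×(1/5) + (7)×(1/9) + (14)×(1/5) + (16)×(1/5)
= 319/45

E[X] = 319/45


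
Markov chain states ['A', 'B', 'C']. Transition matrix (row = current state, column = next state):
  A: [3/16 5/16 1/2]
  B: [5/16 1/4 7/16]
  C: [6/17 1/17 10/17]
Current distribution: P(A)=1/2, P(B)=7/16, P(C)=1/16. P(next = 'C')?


P(next=C) = Σᵢ P(now=i)×P(i→C)
= 1/2×1/2 + 7/16×7/16 + 1/16×10/17
= 1/4 + 49/256 + 5/136 = 2081/4352

P = 2081/4352 ≈ 0.4782


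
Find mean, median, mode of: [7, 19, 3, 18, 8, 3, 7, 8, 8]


Sorted: [3, 3, 7, 7, 8, 8, 8, 18, 19]
Mean = 81/9 = 9
Median = 8
Freq: {7: 2, 19: 1, 3: 2, 18: 1, 8: 3}
Mode: [8]

Mean=9, Median=8, Mode=8


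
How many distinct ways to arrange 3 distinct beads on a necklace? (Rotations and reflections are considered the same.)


Free circular arrangements: rotations and reflections both identified.
(n-1)!/2 = 2!/2 = 2/2 = 1

1


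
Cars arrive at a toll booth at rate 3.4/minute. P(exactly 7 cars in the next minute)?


Poisson(λ=3.4): P(X=7) = e^(-λ)×λ^k/k!
= e^(-3.4) × 3.4^7 / 7!
≈ 0.03337326996 × 5252.3350144 / 5040 ≈ 0.034779

P(X=7) ≈ 0.034779 ≈ 3.48%


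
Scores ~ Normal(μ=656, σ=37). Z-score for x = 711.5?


z = (x - μ)/σ = (711.5 - 656)/37 = 1.5

z = 1.5


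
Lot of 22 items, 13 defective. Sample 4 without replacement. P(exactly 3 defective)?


Hypergeometric: C(13,3)×C(9,1)/C(22,4)
= 286×9/7315 = 234/665

P(X=3) = 234/665 ≈ 35.19%


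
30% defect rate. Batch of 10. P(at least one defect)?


P(all good) = (7/10)^10 = 282475249/10000000000
P(≥1 defect) = 9717524751/10000000000

P = 9717524751/10000000000 ≈ 97.18%


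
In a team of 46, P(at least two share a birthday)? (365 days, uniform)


P(all different) = Π(365-i)/365 for i=0..45
= 0.051747
P(match) = 1 - 0.051747 = 0.948253

P ≈ 0.9483 ≈ 94.83%


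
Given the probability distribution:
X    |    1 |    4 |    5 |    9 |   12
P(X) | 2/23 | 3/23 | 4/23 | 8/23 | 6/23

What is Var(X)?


E[X] = 178/23
E[X²] = 1662/23
Var(X) = E[X²] - (E[X])² = 1662/23 - 31684/529 = 6542/529

Var(X) = 6542/529 ≈ 12.3667


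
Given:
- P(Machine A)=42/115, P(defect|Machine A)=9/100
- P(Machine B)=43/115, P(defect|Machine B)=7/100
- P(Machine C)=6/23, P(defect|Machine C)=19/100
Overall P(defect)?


P(B) = Σ P(B|Aᵢ)×P(Aᵢ)
  9/100×42/115 = 189/5750
  7/100×43/115 = 301/11500
  19/100×6/23 = 57/1150
Sum = 1249/11500

P(defect) = 1249/11500 ≈ 10.86%


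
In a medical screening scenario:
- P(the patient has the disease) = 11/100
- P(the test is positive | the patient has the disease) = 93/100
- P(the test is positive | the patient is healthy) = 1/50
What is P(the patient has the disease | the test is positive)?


Using Bayes' theorem:
P(A|B) = P(B|A)·P(A) / P(B)

P(the test is positive) = 93/100 × 11/100 + 1/50 × 89/100
= 1023/10000 + 89/5000 = 1201/10000

P(the patient has the disease|the test is positive) = (1023/10000) / (1201/10000) = 1023/1201

P(the patient has the disease|the test is positive) = 1023/1201 ≈ 85.18%


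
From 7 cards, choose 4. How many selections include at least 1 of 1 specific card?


Complement: C(7,4) - C(6,4) = 35 - 15 = 20

20


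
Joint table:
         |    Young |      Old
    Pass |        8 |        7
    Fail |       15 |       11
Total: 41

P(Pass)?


P(Pass) = (8+7)/41 = 15/41

P(Pass) = 15/41 ≈ 36.59%


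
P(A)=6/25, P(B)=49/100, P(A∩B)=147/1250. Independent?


P(A)×P(B) = 147/1250
P(A∩B) = 147/1250
Equal ✓ → Independent

Yes, independent


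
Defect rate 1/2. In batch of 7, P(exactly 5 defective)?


Binomial: P(X=5) = C(7,5)×p^5×(1-p)^2
= 21 × 1/32 × 1/4 = 21/128

P(X=5) = 21/128 ≈ 16.41%


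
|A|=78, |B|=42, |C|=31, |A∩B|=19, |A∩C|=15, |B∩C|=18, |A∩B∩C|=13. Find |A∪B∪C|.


|A∪B∪C| = 78+42+31-19-15-18+13 = 112

|A∪B∪C| = 112


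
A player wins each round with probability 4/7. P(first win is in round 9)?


Geometric: P(X=9) = (1-p)^(k-1)×p = (3/7)^8×4/7 = 26244/40353607

P(X=9) = 26244/40353607 ≈ 0.07%


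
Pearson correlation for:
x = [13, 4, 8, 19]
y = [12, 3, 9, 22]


n=4, Σx=44, Σy=46, Σxy=658, Σx²=610, Σy²=718
r = (4×658 - 44×46)/√((4×610 - 44²)(4×718 - 46²))
= 608/√(504×756) = 608/√381024 ≈ 608/617.2714 ≈ 0.9850

r ≈ 0.9850


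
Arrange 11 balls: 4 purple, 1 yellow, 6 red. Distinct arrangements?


11!/(4!×1!×6!) = 2310

2310


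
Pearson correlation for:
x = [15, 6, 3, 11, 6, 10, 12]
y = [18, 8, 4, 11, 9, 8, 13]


n=7, Σx=63, Σy=71, Σxy=741, Σx²=671, Σy²=839
r = (7×741 - 63×71)/√((7×671 - 63²)(7×839 - 71²))
= 714/√(728×832) = 714/√605696 ≈ 714/778.2647 ≈ 0.9174

r ≈ 0.9174


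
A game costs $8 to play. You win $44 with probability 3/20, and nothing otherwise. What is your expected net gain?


E[gain] = (44-8)×3/20 + (-8)×17/20
= 27/5 - 34/5 = -7/5

Expected net gain = $-7/5 ≈ $-1.40


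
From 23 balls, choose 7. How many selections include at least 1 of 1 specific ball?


Complement: C(23,7) - C(22,7) = 245157 - 170544 = 74613

74613


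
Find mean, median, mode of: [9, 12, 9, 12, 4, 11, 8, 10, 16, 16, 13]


Sorted: [4, 8, 9, 9, 10, 11, 12, 12, 13, 16, 16]
Mean = 120/11
Median = 11
Freq: {9: 2, 12: 2, 4: 1, 11: 1, 8: 1, 10: 1, 16: 2, 13: 1}
Mode: [9, 12, 16]

Mean=120/11, Median=11, Mode=[9, 12, 16]


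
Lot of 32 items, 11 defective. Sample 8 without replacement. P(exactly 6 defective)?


Hypergeometric: C(11,6)×C(21,2)/C(32,8)
= 462×210/10518300 = 539/58435

P(X=6) = 539/58435 ≈ 0.92%


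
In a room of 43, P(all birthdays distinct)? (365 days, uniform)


P(all different) = Π(365-i)/365 for i=0..42
= (365/365)×(364/365)×...×(323/365)
= 0.076077

P ≈ 0.0761 ≈ 7.61%


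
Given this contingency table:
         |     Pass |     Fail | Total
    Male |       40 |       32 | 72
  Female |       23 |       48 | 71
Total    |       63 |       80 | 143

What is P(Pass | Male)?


P(Pass | Male) = 40/(40+32) = 40/72 = 5/9

P(Pass|Male) = 5/9 ≈ 55.56%


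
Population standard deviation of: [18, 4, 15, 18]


Mean = 55/4
  (18-55/4)²=289/16
  (4-55/4)²=1521/16
  (15-55/4)²=25/16
  (18-55/4)²=289/16
Σ(x-μ)² = 531/4
σ² = (531/4)/4 = 531/16

σ = √(531/16) ≈ 5.7609


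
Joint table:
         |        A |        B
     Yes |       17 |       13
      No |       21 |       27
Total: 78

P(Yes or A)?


P(Yes∨A) = P(Yes) + P(A) - P(Yes∧A)
= (30 + 38 - 17)/78 = 51/78 = 17/26

P = 17/26 ≈ 65.38%


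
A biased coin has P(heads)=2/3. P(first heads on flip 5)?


Geometric: P(X=5) = (1-p)^(k-1)×p = (1/3)^4×2/3 = 2/243

P(X=5) = 2/243 ≈ 0.82%


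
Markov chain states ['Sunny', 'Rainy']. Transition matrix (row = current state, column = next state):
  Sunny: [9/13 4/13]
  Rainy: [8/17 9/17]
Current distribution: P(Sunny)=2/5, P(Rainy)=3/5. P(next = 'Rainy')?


P(next=Rainy) = Σᵢ P(now=i)×P(i→Rainy)
= 2/5×4/13 + 3/5×9/17
= 8/65 + 27/85 = 487/1105

P = 487/1105 ≈ 0.4407
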